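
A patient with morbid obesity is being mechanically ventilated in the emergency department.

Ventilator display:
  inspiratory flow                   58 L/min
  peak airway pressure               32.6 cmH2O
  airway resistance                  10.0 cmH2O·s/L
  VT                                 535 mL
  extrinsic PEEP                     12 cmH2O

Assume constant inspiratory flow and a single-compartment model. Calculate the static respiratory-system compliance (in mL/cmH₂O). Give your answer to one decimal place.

Flow: 58 L/min ÷ 60 = 0.9667 L/s.
Equation of motion (constant flow): PIP = Vt/C + R·V̇ + PEEP.
Vt/C = PIP − R·V̇ − PEEP = 32.6 − 10.0×0.9667 − 12 = 32.6 − 9.667 − 12 = 10.933 cmH2O.
C = Vt / 10.933 = 535 / 10.933 = 48.934 mL/cmH2O.

48.9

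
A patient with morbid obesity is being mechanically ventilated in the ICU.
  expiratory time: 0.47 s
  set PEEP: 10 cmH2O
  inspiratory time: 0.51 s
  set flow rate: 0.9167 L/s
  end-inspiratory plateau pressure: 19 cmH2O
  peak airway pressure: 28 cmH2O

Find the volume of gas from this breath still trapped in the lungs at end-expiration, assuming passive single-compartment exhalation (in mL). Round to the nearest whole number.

Vt = flow × Ti = 0.9167 L/s × 0.51 s × 1000 mL/L = 467.52 mL.
R = (PIP − Pplat)/V̇ = (28 − 19) / 0.9167 = 9.0/0.9167 = 9.818 cmH2O·s/L.
C = Vt/(Pplat − PEEP) = 467.52 / (19 − 10) = 467.52/9.0 = 51.947 mL/cmH2O.
τ = R × C = 9.818 × 0.05195 L/cmH2O = 0.51 s.
Fraction remaining = e^(−Te/τ) = e^(−0.47/0.51) = 0.3979.
Trapped volume = 467.52 × 0.3979 = 186.03 mL.

186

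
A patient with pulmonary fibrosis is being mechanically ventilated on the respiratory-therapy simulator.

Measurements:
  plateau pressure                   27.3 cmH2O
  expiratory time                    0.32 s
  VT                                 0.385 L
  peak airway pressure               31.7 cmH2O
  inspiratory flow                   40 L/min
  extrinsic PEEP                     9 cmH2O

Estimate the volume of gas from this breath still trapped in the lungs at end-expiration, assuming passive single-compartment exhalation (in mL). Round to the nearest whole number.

Flow: 40 L/min ÷ 60 = 0.6667 L/s.
R = (PIP − Pplat)/V̇ = (31.7 − 27.3) / 0.6667 = 4.4/0.6667 = 6.6 cmH2O·s/L.
C = Vt/(Pplat − PEEP) = 385.0 / (27.3 − 9) = 385.0/18.3 = 21.038 mL/cmH2O.
τ = R × C = 6.6 × 0.02104 L/cmH2O = 0.1389 s.
Fraction remaining = e^(−Te/τ) = e^(−0.32/0.1389) = 0.09988.
Trapped volume = 385.0 × 0.09988 = 38.454 mL.

38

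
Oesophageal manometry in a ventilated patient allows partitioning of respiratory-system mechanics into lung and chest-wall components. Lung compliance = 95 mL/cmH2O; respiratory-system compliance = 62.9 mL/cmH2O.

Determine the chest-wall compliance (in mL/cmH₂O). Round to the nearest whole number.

1/Ccw = 1/Crs − 1/CL.
1/Ccw = 1/62.9 − 1/95 = 0.005372.
Ccw = 186.15 mL/cmH2O.

186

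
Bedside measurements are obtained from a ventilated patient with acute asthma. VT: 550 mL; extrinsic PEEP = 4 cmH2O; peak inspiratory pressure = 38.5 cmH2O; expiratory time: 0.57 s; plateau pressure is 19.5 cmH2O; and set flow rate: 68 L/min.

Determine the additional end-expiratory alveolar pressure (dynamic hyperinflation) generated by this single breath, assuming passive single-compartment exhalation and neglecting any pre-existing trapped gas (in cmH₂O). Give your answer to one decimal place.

Flow: 68 L/min ÷ 60 = 1.1333 L/s.
R = (PIP − Pplat)/V̇ = (38.5 − 19.5) / 1.1333 = 19.0/1.1333 = 16.765 cmH2O·s/L.
C = Vt/(Pplat − PEEP) = 550.0 / (19.5 − 4) = 550.0/15.5 = 35.484 mL/cmH2O.
τ = R × C = 16.765 × 0.03548 L/cmH2O = 0.5948 s.
Fraction remaining = e^(−Te/τ) = e^(−0.57/0.5948) = 0.3835; trapped volume = 550.0 × 0.3835 = 210.93 mL.
Additional alveolar pressure from trapping ≈ V_trapped / C = 210.93 / 35.484 = 5.944 cmH2O.

5.9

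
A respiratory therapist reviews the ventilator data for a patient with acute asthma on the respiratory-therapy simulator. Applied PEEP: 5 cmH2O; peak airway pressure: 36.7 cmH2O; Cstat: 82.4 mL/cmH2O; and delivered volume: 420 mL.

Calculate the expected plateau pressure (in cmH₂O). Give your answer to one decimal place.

10.1

Pplat = PEEP + Vt / Cstat = 5 + 420 / 82.4 = 5 + 5.097 = 10.097 cmH2O.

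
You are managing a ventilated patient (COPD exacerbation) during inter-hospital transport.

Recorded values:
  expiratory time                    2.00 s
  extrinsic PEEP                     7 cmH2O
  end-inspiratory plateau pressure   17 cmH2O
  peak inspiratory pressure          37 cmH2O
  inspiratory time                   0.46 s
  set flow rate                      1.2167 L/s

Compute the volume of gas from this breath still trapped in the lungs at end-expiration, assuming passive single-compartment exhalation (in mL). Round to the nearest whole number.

Vt = flow × Ti = 1.2167 L/s × 0.46 s × 1000 mL/L = 559.68 mL.
R = (PIP − Pplat)/V̇ = (37 − 17) / 1.2167 = 20.0/1.2167 = 16.438 cmH2O·s/L.
C = Vt/(Pplat − PEEP) = 559.68 / (17 − 7) = 559.68/10.0 = 55.968 mL/cmH2O.
τ = R × C = 16.438 × 0.05597 L/cmH2O = 0.92 s.
Fraction remaining = e^(−Te/τ) = e^(−2.00/0.92) = 0.1137.
Trapped volume = 559.68 × 0.1137 = 63.636 mL.

64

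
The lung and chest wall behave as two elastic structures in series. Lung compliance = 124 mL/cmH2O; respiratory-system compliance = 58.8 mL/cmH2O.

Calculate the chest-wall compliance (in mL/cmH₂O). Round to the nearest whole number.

1/Ccw = 1/Crs − 1/CL.
1/Ccw = 1/58.8 − 1/124 = 0.008942.
Ccw = 111.83 mL/cmH2O.

112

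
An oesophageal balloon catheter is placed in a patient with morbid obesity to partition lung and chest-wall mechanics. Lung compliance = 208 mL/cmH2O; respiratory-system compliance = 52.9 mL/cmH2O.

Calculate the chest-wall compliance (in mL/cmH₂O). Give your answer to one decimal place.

70.9

1/Ccw = 1/Crs − 1/CL.
1/Ccw = 1/52.9 − 1/208 = 0.0141.
Ccw = 70.922 mL/cmH2O.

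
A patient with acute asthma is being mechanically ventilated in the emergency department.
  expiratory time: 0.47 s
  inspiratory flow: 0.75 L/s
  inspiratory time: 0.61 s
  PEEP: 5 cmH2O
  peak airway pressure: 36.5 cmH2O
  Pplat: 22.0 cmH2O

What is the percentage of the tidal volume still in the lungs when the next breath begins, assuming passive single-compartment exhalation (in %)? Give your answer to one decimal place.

Vt = flow × Ti = 0.75 L/s × 0.61 s × 1000 mL/L = 457.5 mL.
R = (PIP − Pplat)/V̇ = (36.5 − 22.0) / 0.75 = 14.5/0.75 = 19.333 cmH2O·s/L.
C = Vt/(Pplat − PEEP) = 457.5 / (22.0 − 5) = 457.5/17.0 = 26.912 mL/cmH2O.
τ = R × C = 19.333 × 0.02691 L/cmH2O = 0.5203 s.
Fraction remaining at end-expiration = e^(−Te/τ) = e^(−0.47/0.5203) = 0.4052 → 40.52%.

40.5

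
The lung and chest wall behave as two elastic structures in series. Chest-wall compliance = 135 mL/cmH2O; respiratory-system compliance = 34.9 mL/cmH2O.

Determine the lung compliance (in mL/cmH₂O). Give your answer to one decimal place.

47.1

1/CL = 1/Crs − 1/Ccw.
1/CL = 1/34.9 − 1/135 = 0.02125.
CL = 47.059 mL/cmH2O.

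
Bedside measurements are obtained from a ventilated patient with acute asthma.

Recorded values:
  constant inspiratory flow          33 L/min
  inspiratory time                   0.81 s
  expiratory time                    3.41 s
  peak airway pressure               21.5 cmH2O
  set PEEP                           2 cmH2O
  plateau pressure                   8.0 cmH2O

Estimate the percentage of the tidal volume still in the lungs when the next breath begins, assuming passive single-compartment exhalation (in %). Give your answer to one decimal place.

15.4

Flow: 33 L/min ÷ 60 = 0.55 L/s.
Vt = flow × Ti = 0.55 L/s × 0.81 s × 1000 mL/L = 445.5 mL.
R = (PIP − Pplat)/V̇ = (21.5 − 8.0) / 0.55 = 13.5/0.55 = 24.545 cmH2O·s/L.
C = Vt/(Pplat − PEEP) = 445.5 / (8.0 − 2) = 445.5/6.0 = 74.25 mL/cmH2O.
τ = R × C = 24.545 × 0.07425 L/cmH2O = 1.822 s.
Fraction remaining at end-expiration = e^(−Te/τ) = e^(−3.41/1.822) = 0.1539 → 15.39%.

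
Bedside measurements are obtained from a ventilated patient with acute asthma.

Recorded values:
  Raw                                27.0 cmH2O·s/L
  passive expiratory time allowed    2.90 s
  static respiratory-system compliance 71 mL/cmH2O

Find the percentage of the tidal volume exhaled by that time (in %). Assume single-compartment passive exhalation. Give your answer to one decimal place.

τ = R × C = 27.0 × 71 mL/cmH2O = 27.0 × 0.071 L/cmH2O = 1.917 s.
Passive exhalation: V(t)/V₀ = e^(−t/τ) = e^(−2.90/1.917) = 0.2203.
Fraction exhaled = 1 − 0.2203 = 0.7797 → 77.97%.

78.0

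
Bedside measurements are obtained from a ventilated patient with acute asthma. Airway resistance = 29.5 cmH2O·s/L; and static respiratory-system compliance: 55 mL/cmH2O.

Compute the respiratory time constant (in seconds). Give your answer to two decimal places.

τ = R × C = 29.5 × 55 mL/cmH2O = 29.5 × 0.055 L/cmH2O = 1.623 s.

1.62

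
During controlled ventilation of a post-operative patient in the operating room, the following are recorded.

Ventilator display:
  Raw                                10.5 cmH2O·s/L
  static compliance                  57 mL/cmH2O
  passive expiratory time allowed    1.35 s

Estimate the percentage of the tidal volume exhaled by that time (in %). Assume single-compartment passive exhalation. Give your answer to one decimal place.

τ = R × C = 10.5 × 57 mL/cmH2O = 10.5 × 0.057 L/cmH2O = 0.5985 s.
Passive exhalation: V(t)/V₀ = e^(−t/τ) = e^(−1.35/0.5985) = 0.1048.
Fraction exhaled = 1 − 0.1048 = 0.8952 → 89.52%.

89.5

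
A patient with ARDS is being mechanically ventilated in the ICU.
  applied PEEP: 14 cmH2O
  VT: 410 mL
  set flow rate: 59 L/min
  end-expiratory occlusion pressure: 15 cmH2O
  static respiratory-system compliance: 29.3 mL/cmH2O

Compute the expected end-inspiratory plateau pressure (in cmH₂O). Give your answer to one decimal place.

29.0

End-expiratory occlusion gives total PEEP = 15 cmH2O (intrinsic PEEP = 15 − 14 = 1). Use total PEEP for the elastic gradient.
Pplat = PEEPtotal + Vt / Cstat = 15 + 410 / 29.3 = 15 + 13.993 = 28.993 cmH2O.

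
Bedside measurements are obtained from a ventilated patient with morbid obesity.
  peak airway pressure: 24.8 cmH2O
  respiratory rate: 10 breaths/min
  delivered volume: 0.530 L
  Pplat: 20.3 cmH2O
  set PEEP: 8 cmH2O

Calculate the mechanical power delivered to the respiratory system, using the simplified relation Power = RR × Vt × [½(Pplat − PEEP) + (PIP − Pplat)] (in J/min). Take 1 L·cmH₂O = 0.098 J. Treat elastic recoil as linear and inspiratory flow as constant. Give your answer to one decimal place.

5.5

Per-breath work = Vt × [½(Pplat−PEEP) + (PIP−Pplat)] = 0.530 × [0.5×12.3 + 4.5] = 0.530 × 10.65 = 5.645 L·cmH2O.
Power = 10 × 5.645 = 56.45 L·cmH2O/min.
× 0.098 J/(L·cmH2O) → 5.532 J/min.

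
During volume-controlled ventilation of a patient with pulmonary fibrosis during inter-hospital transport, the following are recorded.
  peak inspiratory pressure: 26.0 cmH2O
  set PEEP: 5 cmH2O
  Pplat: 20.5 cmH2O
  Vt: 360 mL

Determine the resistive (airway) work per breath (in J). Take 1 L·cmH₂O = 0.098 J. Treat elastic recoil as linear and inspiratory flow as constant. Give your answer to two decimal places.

0.19

With constant inspiratory flow the resistive pressure is constant at PIP − Pplat = 26.0 − 20.5 = 5.5 cmH2O, so resistive work = 5.5 × 0.360 = 1.98 L·cmH2O.
× 0.098 J/(L·cmH2O) → 0.194 J.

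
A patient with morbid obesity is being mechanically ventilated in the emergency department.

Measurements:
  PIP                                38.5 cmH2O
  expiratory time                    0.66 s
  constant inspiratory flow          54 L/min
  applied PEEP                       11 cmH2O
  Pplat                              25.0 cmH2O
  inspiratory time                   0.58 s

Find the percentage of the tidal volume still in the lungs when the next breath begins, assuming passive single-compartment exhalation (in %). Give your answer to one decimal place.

Flow: 54 L/min ÷ 60 = 0.9 L/s.
Vt = flow × Ti = 0.9 L/s × 0.58 s × 1000 mL/L = 522.0 mL.
R = (PIP − Pplat)/V̇ = (38.5 − 25.0) / 0.9 = 13.5/0.9 = 15.0 cmH2O·s/L.
C = Vt/(Pplat − PEEP) = 522.0 / (25.0 − 11) = 522.0/14.0 = 37.286 mL/cmH2O.
τ = R × C = 15.0 × 0.03729 L/cmH2O = 0.5594 s.
Fraction remaining at end-expiration = e^(−Te/τ) = e^(−0.66/0.5594) = 0.3073 → 30.73%.

30.7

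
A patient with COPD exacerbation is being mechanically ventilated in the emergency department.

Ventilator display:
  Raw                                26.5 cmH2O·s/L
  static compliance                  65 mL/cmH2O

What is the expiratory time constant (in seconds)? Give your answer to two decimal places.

1.72

τ = R × C = 26.5 × 65 mL/cmH2O = 26.5 × 0.065 L/cmH2O = 1.723 s.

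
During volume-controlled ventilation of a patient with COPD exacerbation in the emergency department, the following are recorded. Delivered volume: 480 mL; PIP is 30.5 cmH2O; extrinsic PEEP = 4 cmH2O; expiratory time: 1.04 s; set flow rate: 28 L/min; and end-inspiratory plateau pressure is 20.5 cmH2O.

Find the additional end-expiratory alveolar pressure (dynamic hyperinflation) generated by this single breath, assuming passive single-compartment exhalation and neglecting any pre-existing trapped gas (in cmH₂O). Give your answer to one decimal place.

Flow: 28 L/min ÷ 60 = 0.4667 L/s.
R = (PIP − Pplat)/V̇ = (30.5 − 20.5) / 0.4667 = 10.0/0.4667 = 21.427 cmH2O·s/L.
C = Vt/(Pplat − PEEP) = 480.0 / (20.5 − 4) = 480.0/16.5 = 29.091 mL/cmH2O.
τ = R × C = 21.427 × 0.02909 L/cmH2O = 0.6233 s.
Fraction remaining = e^(−Te/τ) = e^(−1.04/0.6233) = 0.1885; trapped volume = 480.0 × 0.1885 = 90.48 mL.
Additional alveolar pressure from trapping ≈ V_trapped / C = 90.48 / 29.091 = 3.11 cmH2O.

3.1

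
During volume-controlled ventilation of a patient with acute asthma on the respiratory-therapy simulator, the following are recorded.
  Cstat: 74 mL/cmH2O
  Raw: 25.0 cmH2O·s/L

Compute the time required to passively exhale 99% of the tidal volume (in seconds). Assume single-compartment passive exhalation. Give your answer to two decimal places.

8.52

τ = R × C = 25.0 × 74 mL/cmH2O = 25.0 × 0.074 L/cmH2O = 1.85 s.
Exhaled fraction f = 1 − e^(−t/τ) → t = −τ·ln(1 − f) = −1.85·ln(0.01) = 8.52 s.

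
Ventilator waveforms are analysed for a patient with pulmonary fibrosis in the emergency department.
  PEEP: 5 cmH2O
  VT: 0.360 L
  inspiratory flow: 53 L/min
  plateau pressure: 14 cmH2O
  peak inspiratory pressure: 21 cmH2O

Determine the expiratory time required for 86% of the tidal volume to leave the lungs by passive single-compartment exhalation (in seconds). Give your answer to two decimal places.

Flow: 53 L/min ÷ 60 = 0.8833 L/s.
R = (PIP − Pplat)/V̇ = (21 − 14) / 0.8833 = 7.0/0.8833 = 7.925 cmH2O·s/L.
C = Vt/(Pplat − PEEP) = 360.0 / (14 − 5) = 360.0/9.0 = 40.0 mL/cmH2O.
τ = R × C = 7.925 × 0.04 L/cmH2O = 0.317 s.
t = −τ·ln(1 − 0.86) = −0.317·ln(0.14) = 0.6233 s.

0.62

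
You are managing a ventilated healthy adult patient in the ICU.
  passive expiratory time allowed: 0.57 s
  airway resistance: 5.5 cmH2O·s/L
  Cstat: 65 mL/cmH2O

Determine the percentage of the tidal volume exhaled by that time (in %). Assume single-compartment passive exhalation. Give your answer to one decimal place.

τ = R × C = 5.5 × 65 mL/cmH2O = 5.5 × 0.065 L/cmH2O = 0.3575 s.
Passive exhalation: V(t)/V₀ = e^(−t/τ) = e^(−0.57/0.3575) = 0.203.
Fraction exhaled = 1 − 0.203 = 0.797 → 79.7%.

79.7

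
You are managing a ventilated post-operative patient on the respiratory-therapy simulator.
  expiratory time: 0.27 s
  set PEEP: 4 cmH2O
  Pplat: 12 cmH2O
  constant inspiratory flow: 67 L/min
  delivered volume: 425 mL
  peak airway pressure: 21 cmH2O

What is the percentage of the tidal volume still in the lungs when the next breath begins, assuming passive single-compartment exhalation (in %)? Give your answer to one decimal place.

53.2

Flow: 67 L/min ÷ 60 = 1.1167 L/s.
R = (PIP − Pplat)/V̇ = (21 − 12) / 1.1167 = 9.0/1.1167 = 8.059 cmH2O·s/L.
C = Vt/(Pplat − PEEP) = 425.0 / (12 − 4) = 425.0/8.0 = 53.125 mL/cmH2O.
τ = R × C = 8.059 × 0.05313 L/cmH2O = 0.4282 s.
Fraction remaining at end-expiration = e^(−Te/τ) = e^(−0.27/0.4282) = 0.5323 → 53.23%.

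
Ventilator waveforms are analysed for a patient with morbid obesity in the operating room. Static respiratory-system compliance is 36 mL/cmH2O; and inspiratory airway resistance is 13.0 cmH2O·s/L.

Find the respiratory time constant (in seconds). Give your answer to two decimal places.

0.47

τ = R × C = 13.0 × 36 mL/cmH2O = 13.0 × 0.036 L/cmH2O = 0.468 s.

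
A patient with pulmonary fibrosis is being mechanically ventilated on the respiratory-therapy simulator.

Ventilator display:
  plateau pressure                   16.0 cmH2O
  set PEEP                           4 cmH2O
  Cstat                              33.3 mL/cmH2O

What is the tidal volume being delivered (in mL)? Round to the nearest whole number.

400

Vt = Cstat × (Pplat − PEEP) = 33.3 × (16.0 − 4) = 33.3 × 12.0 = 399.6 mL.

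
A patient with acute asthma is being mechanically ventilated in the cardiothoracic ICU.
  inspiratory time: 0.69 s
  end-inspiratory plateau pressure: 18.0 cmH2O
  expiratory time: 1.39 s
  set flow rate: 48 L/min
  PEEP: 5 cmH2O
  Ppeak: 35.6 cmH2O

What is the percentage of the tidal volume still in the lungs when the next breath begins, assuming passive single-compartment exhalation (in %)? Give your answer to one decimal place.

22.6

Flow: 48 L/min ÷ 60 = 0.8 L/s.
Vt = flow × Ti = 0.8 L/s × 0.69 s × 1000 mL/L = 552.0 mL.
R = (PIP − Pplat)/V̇ = (35.6 − 18.0) / 0.8 = 17.6/0.8 = 22.0 cmH2O·s/L.
C = Vt/(Pplat − PEEP) = 552.0 / (18.0 − 5) = 552.0/13.0 = 42.462 mL/cmH2O.
τ = R × C = 22.0 × 0.04246 L/cmH2O = 0.9341 s.
Fraction remaining at end-expiration = e^(−Te/τ) = e^(−1.39/0.9341) = 0.2258 → 22.58%.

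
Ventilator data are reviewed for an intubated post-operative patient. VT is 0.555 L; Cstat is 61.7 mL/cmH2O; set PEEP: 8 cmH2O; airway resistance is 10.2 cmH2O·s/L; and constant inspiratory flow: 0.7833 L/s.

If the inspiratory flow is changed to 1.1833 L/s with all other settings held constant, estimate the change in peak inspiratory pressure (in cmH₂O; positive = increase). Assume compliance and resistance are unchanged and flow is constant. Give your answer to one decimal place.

PIP = Vt/C + R·V̇ + PEEP (constant-flow equation of motion).
Only the resistive term changes: ΔPIP = R × ΔV̇ = 10.2 × (1.1833 − 0.7833) = 10.2 × 0.4 = 4.08 cmH2O.

4.1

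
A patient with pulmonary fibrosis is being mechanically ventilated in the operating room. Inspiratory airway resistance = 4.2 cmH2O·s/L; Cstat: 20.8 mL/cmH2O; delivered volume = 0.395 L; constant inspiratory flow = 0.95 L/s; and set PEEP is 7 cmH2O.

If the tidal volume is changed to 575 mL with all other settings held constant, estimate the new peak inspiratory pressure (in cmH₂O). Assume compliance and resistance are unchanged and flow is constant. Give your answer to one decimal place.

PIP = Vt/C + R·V̇ + PEEP (constant-flow equation of motion).
Only the elastic term changes: ΔPIP = ΔVt / C = (575 − 395) / 20.8 = 8.654 cmH2O.
Original PIP = 395/20.8 + 4.2×0.95 + 7 = 29.98 cmH2O; new PIP = 29.98 + (8.654) = 38.634 cmH2O.

38.6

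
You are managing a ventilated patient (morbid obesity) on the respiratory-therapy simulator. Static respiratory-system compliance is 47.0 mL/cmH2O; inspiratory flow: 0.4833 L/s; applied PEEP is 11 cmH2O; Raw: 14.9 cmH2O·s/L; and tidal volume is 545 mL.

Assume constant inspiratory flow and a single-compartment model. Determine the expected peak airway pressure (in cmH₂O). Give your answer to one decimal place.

29.8

Equation of motion (constant flow): PIP = Vt/C + R·V̇ + PEEP.
PIP = 545/47.0 + 14.9×0.4833 + 11 = 11.596 + 7.201 + 11 = 29.797 cmH2O.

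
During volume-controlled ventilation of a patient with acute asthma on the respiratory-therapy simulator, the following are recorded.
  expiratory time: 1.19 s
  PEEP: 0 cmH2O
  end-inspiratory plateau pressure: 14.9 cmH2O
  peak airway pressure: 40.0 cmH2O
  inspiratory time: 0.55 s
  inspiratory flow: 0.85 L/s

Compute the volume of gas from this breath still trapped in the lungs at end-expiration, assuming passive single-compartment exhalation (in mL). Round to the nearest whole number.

Vt = flow × Ti = 0.85 L/s × 0.55 s × 1000 mL/L = 467.5 mL.
R = (PIP − Pplat)/V̇ = (40.0 − 14.9) / 0.85 = 25.1/0.85 = 29.529 cmH2O·s/L.
C = Vt/(Pplat − PEEP) = 467.5 / (14.9 − 0) = 467.5/14.9 = 31.376 mL/cmH2O.
τ = R × C = 29.529 × 0.03138 L/cmH2O = 0.9266 s.
Fraction remaining = e^(−Te/τ) = e^(−1.19/0.9266) = 0.2769.
Trapped volume = 467.5 × 0.2769 = 129.45 mL.

129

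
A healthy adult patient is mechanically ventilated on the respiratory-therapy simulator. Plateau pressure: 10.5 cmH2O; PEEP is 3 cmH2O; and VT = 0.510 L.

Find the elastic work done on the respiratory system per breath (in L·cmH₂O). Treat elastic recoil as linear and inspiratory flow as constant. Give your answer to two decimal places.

Elastic work ≈ ½ × (Pplat − PEEP) × Vt = 0.5 × (10.5 − 3) × 0.510 L = 0.5 × 7.5 × 0.510 = 1.913 L·cmH2O.

1.91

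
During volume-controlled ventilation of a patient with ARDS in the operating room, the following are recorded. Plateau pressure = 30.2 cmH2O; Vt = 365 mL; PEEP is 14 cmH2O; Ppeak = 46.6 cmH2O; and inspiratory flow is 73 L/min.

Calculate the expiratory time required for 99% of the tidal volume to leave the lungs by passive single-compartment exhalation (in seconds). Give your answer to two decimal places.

1.40

Flow: 73 L/min ÷ 60 = 1.2167 L/s.
R = (PIP − Pplat)/V̇ = (46.6 − 30.2) / 1.2167 = 16.4/1.2167 = 13.479 cmH2O·s/L.
C = Vt/(Pplat − PEEP) = 365.0 / (30.2 − 14) = 365.0/16.2 = 22.531 mL/cmH2O.
τ = R × C = 13.479 × 0.02253 L/cmH2O = 0.3037 s.
t = −τ·ln(1 − 0.99) = −0.3037·ln(0.01) = 1.399 s.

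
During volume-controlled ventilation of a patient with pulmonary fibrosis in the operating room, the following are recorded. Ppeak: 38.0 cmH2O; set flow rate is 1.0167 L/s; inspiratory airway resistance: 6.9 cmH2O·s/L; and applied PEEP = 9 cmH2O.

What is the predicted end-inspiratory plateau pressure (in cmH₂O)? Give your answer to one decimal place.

Pplat = PIP − Raw × flow = 38.0 − 6.9 × 1.0167 = 38.0 − 7.015 = 30.985 cmH2O.

31.0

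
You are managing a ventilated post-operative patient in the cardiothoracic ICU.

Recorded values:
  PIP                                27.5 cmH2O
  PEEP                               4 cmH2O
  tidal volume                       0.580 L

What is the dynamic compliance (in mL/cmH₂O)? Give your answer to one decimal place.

24.7

Dynamic compliance = Vt / (PIP − PEEP) = 580 / (27.5 − 4) = 580 / 23.5 = 24.681 mL/cmH2O.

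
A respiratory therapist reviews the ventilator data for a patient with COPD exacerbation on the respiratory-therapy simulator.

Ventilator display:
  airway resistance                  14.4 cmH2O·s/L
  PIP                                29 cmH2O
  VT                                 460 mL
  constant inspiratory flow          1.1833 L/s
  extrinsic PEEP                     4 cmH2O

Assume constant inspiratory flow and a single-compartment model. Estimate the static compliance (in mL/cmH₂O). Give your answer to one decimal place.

Equation of motion (constant flow): PIP = Vt/C + R·V̇ + PEEP.
Vt/C = PIP − R·V̇ − PEEP = 29 − 14.4×1.1833 − 4 = 29 − 17.04 − 4 = 7.96 cmH2O.
C = Vt / 7.96 = 460 / 7.96 = 57.789 mL/cmH2O.

57.8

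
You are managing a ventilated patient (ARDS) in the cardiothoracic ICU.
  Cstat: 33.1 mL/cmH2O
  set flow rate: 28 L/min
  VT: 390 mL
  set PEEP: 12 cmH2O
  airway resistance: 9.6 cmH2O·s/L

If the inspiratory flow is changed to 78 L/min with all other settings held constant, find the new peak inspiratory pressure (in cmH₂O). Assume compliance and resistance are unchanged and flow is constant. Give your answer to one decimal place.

Flow: 28 L/min ÷ 60 = 0.4667 L/s.
New flow: 78 L/min ÷ 60 = 1.3 L/s.
PIP = Vt/C + R·V̇ + PEEP (constant-flow equation of motion).
Only the resistive term changes: ΔPIP = R × ΔV̇ = 9.6 × (1.3 − 0.4667) = 9.6 × 0.8333 = 8.0 cmH2O.
Original PIP = 390/33.1 + 9.6×0.4667 + 12 = 28.263 cmH2O; new PIP = 28.263 + (8.0) = 36.263 cmH2O.

36.3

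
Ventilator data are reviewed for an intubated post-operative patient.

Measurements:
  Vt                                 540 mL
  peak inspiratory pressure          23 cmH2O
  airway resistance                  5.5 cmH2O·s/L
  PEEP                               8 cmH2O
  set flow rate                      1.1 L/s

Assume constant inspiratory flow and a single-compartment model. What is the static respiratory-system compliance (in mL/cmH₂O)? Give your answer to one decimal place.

60.3

Equation of motion (constant flow): PIP = Vt/C + R·V̇ + PEEP.
Vt/C = PIP − R·V̇ − PEEP = 23 − 5.5×1.1 − 8 = 23 − 6.05 − 8 = 8.95 cmH2O.
C = Vt / 8.95 = 540 / 8.95 = 60.335 mL/cmH2O.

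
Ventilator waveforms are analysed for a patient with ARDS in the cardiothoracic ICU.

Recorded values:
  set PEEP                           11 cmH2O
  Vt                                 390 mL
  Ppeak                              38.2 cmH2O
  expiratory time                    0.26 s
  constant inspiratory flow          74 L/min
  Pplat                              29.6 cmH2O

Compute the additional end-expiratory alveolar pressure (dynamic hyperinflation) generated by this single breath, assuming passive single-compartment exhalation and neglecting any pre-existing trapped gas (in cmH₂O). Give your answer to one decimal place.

Flow: 74 L/min ÷ 60 = 1.2333 L/s.
R = (PIP − Pplat)/V̇ = (38.2 − 29.6) / 1.2333 = 8.6/1.2333 = 6.973 cmH2O·s/L.
C = Vt/(Pplat − PEEP) = 390.0 / (29.6 − 11) = 390.0/18.6 = 20.968 mL/cmH2O.
τ = R × C = 6.973 × 0.02097 L/cmH2O = 0.1462 s.
Fraction remaining = e^(−Te/τ) = e^(−0.26/0.1462) = 0.1689; trapped volume = 390.0 × 0.1689 = 65.871 mL.
Additional alveolar pressure from trapping ≈ V_trapped / C = 65.871 / 20.968 = 3.142 cmH2O.

3.1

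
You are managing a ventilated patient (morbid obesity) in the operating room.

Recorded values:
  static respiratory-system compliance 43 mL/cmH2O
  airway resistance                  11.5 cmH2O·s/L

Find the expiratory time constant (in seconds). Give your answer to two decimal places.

0.49

τ = R × C = 11.5 × 43 mL/cmH2O = 11.5 × 0.043 L/cmH2O = 0.4945 s.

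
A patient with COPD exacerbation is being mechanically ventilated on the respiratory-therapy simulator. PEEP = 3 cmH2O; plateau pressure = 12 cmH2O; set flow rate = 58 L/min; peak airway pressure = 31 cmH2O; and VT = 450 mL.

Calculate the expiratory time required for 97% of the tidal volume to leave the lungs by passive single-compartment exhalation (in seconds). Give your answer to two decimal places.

Flow: 58 L/min ÷ 60 = 0.9667 L/s.
R = (PIP − Pplat)/V̇ = (31 − 12) / 0.9667 = 19.0/0.9667 = 19.654 cmH2O·s/L.
C = Vt/(Pplat − PEEP) = 450.0 / (12 − 3) = 450.0/9.0 = 50.0 mL/cmH2O.
τ = R × C = 19.654 × 0.05 L/cmH2O = 0.9827 s.
t = −τ·ln(1 − 0.97) = −0.9827·ln(0.03) = 3.446 s.

3.45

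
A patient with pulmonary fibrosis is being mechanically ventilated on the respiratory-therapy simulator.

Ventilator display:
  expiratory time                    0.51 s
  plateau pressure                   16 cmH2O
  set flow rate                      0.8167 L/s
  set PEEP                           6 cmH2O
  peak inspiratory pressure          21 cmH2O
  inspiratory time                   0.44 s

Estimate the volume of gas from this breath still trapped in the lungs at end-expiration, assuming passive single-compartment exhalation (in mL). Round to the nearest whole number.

35

Vt = flow × Ti = 0.8167 L/s × 0.44 s × 1000 mL/L = 359.35 mL.
R = (PIP − Pplat)/V̇ = (21 − 16) / 0.8167 = 5.0/0.8167 = 6.122 cmH2O·s/L.
C = Vt/(Pplat − PEEP) = 359.35 / (16 − 6) = 359.35/10.0 = 35.935 mL/cmH2O.
τ = R × C = 6.122 × 0.03594 L/cmH2O = 0.22 s.
Fraction remaining = e^(−Te/τ) = e^(−0.51/0.22) = 0.09845.
Trapped volume = 359.35 × 0.09845 = 35.378 mL.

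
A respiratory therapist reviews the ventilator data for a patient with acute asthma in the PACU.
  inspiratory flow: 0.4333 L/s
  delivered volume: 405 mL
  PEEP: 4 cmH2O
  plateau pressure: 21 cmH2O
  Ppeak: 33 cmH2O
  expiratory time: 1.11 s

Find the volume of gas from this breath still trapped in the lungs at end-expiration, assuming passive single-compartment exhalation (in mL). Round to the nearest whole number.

R = (PIP − Pplat)/V̇ = (33 − 21) / 0.4333 = 12.0/0.4333 = 27.694 cmH2O·s/L.
C = Vt/(Pplat − PEEP) = 405.0 / (21 − 4) = 405.0/17.0 = 23.824 mL/cmH2O.
τ = R × C = 27.694 × 0.02382 L/cmH2O = 0.6597 s.
Fraction remaining = e^(−Te/τ) = e^(−1.11/0.6597) = 0.1859.
Trapped volume = 405.0 × 0.1859 = 75.29 mL.

75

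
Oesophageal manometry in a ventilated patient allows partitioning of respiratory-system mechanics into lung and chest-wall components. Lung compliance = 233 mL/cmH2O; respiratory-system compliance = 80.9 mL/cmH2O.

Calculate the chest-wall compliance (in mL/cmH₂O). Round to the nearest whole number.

124

1/Ccw = 1/Crs − 1/CL.
1/Ccw = 1/80.9 − 1/233 = 0.008069.
Ccw = 123.93 mL/cmH2O.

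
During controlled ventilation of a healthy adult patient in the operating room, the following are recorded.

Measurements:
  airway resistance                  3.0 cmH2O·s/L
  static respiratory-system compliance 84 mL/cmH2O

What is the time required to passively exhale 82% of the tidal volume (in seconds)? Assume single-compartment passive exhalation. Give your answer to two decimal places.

0.43

τ = R × C = 3.0 × 84 mL/cmH2O = 3.0 × 0.084 L/cmH2O = 0.252 s.
Exhaled fraction f = 1 − e^(−t/τ) → t = −τ·ln(1 − f) = −0.252·ln(0.18) = 0.4321 s.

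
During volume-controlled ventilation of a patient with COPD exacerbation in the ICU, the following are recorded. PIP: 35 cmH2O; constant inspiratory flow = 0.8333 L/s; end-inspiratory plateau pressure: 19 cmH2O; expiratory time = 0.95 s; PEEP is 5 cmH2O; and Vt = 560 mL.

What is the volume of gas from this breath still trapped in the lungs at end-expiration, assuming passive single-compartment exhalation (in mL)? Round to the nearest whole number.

R = (PIP − Pplat)/V̇ = (35 − 19) / 0.8333 = 16.0/0.8333 = 19.201 cmH2O·s/L.
C = Vt/(Pplat − PEEP) = 560.0 / (19 − 5) = 560.0/14.0 = 40.0 mL/cmH2O.
τ = R × C = 19.201 × 0.04 L/cmH2O = 0.768 s.
Fraction remaining = e^(−Te/τ) = e^(−0.95/0.768) = 0.2903.
Trapped volume = 560.0 × 0.2903 = 162.57 mL.

163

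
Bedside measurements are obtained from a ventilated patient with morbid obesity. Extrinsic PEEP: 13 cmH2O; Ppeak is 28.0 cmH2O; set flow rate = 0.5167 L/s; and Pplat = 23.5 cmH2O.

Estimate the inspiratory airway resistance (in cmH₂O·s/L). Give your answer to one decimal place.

Raw = (PIP − Pplat) / flow = (28.0 − 23.5) / 0.5167 = 4.5 / 0.5167 = 8.709 cmH2O·s/L.

8.7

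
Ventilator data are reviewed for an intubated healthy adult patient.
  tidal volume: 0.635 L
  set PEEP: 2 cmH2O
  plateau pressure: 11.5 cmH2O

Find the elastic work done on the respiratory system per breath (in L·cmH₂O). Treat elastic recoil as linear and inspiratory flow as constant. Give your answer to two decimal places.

Elastic work ≈ ½ × (Pplat − PEEP) × Vt = 0.5 × (11.5 − 2) × 0.635 L = 0.5 × 9.5 × 0.635 = 3.016 L·cmH2O.

3.02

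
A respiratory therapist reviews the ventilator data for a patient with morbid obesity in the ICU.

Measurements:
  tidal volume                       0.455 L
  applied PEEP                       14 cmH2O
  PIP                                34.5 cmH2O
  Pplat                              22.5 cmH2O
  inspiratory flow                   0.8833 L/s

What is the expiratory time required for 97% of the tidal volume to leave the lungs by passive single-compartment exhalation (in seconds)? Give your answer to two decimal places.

R = (PIP − Pplat)/V̇ = (34.5 − 22.5) / 0.8833 = 12.0/0.8833 = 13.585 cmH2O·s/L.
C = Vt/(Pplat − PEEP) = 455.0 / (22.5 − 14) = 455.0/8.5 = 53.529 mL/cmH2O.
τ = R × C = 13.585 × 0.05353 L/cmH2O = 0.7272 s.
t = −τ·ln(1 − 0.97) = −0.7272·ln(0.03) = 2.55 s.

2.55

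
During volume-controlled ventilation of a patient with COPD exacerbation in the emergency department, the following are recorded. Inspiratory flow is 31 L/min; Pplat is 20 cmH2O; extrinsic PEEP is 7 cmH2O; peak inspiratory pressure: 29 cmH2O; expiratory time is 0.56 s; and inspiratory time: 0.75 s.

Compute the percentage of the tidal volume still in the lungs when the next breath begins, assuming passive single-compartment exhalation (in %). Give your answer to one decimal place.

34.0

Flow: 31 L/min ÷ 60 = 0.5167 L/s.
Vt = flow × Ti = 0.5167 L/s × 0.75 s × 1000 mL/L = 387.53 mL.
R = (PIP − Pplat)/V̇ = (29 − 20) / 0.5167 = 9.0/0.5167 = 17.418 cmH2O·s/L.
C = Vt/(Pplat − PEEP) = 387.53 / (20 − 7) = 387.53/13.0 = 29.81 mL/cmH2O.
τ = R × C = 17.418 × 0.02981 L/cmH2O = 0.5192 s.
Fraction remaining at end-expiration = e^(−Te/τ) = e^(−0.56/0.5192) = 0.3401 → 34.01%.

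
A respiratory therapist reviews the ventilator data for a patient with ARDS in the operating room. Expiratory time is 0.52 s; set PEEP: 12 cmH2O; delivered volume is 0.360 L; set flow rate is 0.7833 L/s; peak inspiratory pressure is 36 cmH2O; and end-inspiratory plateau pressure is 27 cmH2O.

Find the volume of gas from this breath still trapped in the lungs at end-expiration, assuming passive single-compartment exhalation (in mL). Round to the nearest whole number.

R = (PIP − Pplat)/V̇ = (36 − 27) / 0.7833 = 9.0/0.7833 = 11.49 cmH2O·s/L.
C = Vt/(Pplat − PEEP) = 360.0 / (27 − 12) = 360.0/15.0 = 24.0 mL/cmH2O.
τ = R × C = 11.49 × 0.024 L/cmH2O = 0.2758 s.
Fraction remaining = e^(−Te/τ) = e^(−0.52/0.2758) = 0.1518.
Trapped volume = 360.0 × 0.1518 = 54.648 mL.

55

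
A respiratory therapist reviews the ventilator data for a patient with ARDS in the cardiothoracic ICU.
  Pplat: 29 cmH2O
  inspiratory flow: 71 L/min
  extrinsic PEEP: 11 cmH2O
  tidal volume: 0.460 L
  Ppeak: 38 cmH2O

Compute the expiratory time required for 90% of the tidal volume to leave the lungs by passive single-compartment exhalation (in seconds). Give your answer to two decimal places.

Flow: 71 L/min ÷ 60 = 1.1833 L/s.
R = (PIP − Pplat)/V̇ = (38 − 29) / 1.1833 = 9.0/1.1833 = 7.606 cmH2O·s/L.
C = Vt/(Pplat − PEEP) = 460.0 / (29 − 11) = 460.0/18.0 = 25.556 mL/cmH2O.
τ = R × C = 7.606 × 0.02556 L/cmH2O = 0.1944 s.
t = −τ·ln(1 − 0.90) = −0.1944·ln(0.1) = 0.4476 s.

0.45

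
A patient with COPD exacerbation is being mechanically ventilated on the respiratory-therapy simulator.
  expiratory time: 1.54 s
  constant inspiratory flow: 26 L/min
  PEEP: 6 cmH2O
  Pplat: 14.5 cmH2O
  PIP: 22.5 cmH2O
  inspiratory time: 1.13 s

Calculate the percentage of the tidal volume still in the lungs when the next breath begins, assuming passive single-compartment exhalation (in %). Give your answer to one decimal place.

23.5

Flow: 26 L/min ÷ 60 = 0.4333 L/s.
Vt = flow × Ti = 0.4333 L/s × 1.13 s × 1000 mL/L = 489.63 mL.
R = (PIP − Pplat)/V̇ = (22.5 − 14.5) / 0.4333 = 8.0/0.4333 = 18.463 cmH2O·s/L.
C = Vt/(Pplat − PEEP) = 489.63 / (14.5 − 6) = 489.63/8.5 = 57.604 mL/cmH2O.
τ = R × C = 18.463 × 0.0576 L/cmH2O = 1.063 s.
Fraction remaining at end-expiration = e^(−Te/τ) = e^(−1.54/1.063) = 0.2349 → 23.49%.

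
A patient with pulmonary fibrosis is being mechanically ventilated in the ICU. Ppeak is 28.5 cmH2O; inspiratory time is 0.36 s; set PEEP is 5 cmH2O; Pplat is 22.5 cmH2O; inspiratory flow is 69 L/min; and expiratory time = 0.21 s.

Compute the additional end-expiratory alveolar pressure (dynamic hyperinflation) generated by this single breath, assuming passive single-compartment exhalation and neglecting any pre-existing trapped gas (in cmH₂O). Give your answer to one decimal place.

Flow: 69 L/min ÷ 60 = 1.15 L/s.
Vt = flow × Ti = 1.15 L/s × 0.36 s × 1000 mL/L = 414.0 mL.
R = (PIP − Pplat)/V̇ = (28.5 − 22.5) / 1.15 = 6.0/1.15 = 5.217 cmH2O·s/L.
C = Vt/(Pplat − PEEP) = 414.0 / (22.5 − 5) = 414.0/17.5 = 23.657 mL/cmH2O.
τ = R × C = 5.217 × 0.02366 L/cmH2O = 0.1234 s.
Fraction remaining = e^(−Te/τ) = e^(−0.21/0.1234) = 0.1824; trapped volume = 414.0 × 0.1824 = 75.514 mL.
Additional alveolar pressure from trapping ≈ V_trapped / C = 75.514 / 23.657 = 3.192 cmH2O.

3.2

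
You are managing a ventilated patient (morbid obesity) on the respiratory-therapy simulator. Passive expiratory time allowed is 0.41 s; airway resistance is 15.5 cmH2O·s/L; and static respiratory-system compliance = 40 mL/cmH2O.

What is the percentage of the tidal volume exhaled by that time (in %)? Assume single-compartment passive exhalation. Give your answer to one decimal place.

τ = R × C = 15.5 × 40 mL/cmH2O = 15.5 × 0.040 L/cmH2O = 0.62 s.
Passive exhalation: V(t)/V₀ = e^(−t/τ) = e^(−0.41/0.62) = 0.5162.
Fraction exhaled = 1 − 0.5162 = 0.4838 → 48.38%.

48.4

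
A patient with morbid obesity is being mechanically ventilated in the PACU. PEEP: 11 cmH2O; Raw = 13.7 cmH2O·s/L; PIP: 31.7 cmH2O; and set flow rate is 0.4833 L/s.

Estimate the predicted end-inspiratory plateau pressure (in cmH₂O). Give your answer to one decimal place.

Pplat = PIP − Raw × flow = 31.7 − 13.7 × 0.4833 = 31.7 − 6.621 = 25.079 cmH2O.

25.1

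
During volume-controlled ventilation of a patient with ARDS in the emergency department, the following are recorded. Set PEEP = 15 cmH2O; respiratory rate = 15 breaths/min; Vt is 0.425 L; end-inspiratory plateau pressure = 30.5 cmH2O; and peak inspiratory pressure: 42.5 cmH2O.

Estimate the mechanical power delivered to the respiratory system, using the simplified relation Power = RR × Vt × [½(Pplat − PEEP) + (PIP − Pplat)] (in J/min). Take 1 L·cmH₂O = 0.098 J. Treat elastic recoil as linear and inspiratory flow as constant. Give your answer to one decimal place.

12.3

Per-breath work = Vt × [½(Pplat−PEEP) + (PIP−Pplat)] = 0.425 × [0.5×15.5 + 12.0] = 0.425 × 19.75 = 8.394 L·cmH2O.
Power = 15 × 8.394 = 125.91 L·cmH2O/min.
× 0.098 J/(L·cmH2O) → 12.339 J/min.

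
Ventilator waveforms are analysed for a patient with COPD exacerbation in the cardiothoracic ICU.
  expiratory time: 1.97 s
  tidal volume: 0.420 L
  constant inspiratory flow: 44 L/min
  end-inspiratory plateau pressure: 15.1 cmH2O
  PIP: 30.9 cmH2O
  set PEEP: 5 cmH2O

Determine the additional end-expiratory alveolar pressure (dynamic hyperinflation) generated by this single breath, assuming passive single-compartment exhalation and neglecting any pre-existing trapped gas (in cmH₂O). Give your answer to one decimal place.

Flow: 44 L/min ÷ 60 = 0.7333 L/s.
R = (PIP − Pplat)/V̇ = (30.9 − 15.1) / 0.7333 = 15.8/0.7333 = 21.546 cmH2O·s/L.
C = Vt/(Pplat − PEEP) = 420.0 / (15.1 − 5) = 420.0/10.1 = 41.584 mL/cmH2O.
τ = R × C = 21.546 × 0.04158 L/cmH2O = 0.8959 s.
Fraction remaining = e^(−Te/τ) = e^(−1.97/0.8959) = 0.1109; trapped volume = 420.0 × 0.1109 = 46.578 mL.
Additional alveolar pressure from trapping ≈ V_trapped / C = 46.578 / 41.584 = 1.12 cmH2O.

1.1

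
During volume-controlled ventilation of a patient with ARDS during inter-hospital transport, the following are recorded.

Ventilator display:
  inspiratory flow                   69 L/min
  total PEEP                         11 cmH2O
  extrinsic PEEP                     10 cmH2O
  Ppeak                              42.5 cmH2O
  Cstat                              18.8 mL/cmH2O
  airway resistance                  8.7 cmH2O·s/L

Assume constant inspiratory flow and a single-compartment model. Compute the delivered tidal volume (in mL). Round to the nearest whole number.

404

Flow: 69 L/min ÷ 60 = 1.15 L/s.
Total PEEP = 11 cmH2O (set 10 + intrinsic 1); this is the baseline alveolar pressure.
Equation of motion (constant flow): PIP = Vt/C + R·V̇ + PEEP.
Vt/C = PIP − R·V̇ − PEEP = 42.5 − 10.005 − 11 = 21.495 cmH2O.
Vt = C × 21.495 = 18.8 × 21.495 = 404.11 mL.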